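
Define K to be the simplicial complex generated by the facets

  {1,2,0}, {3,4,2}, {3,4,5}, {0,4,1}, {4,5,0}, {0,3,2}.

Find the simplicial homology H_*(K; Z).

Order the vertices as 0 < 1 < 2 < 3 < 4 < 5. Listing each simplex with vertices in this order, K has dimension 2 with simplices:

  0-simplices (6): [0], [1], [2], [3], [4], [5]
  1-simplices (12): [0,1], [0,2], [0,3], [0,4], [0,5], [1,2], [1,4], [2,3], [2,4], [3,4], [3,5], [4,5]
  2-simplices (6): [0,1,2], [0,1,4], [0,2,3], [0,4,5], [2,3,4], [3,4,5]

Hence C_0 ≅ Z^6, C_1 ≅ Z^12, C_2 ≅ Z^6.

Boundary ∂_1: C_1 → C_0 sends each edge [p,q] (with p < q) to q − p. For instance
  ∂[0,5] = [5] − [0].
This gives a 6×12 integer matrix of rank 5; reducing to Smith normal form yields diagonal entries (1,1,1,1,1).

The boundary map ∂_2: C_2 → C_1 maps a triangle to the signed sum of its edges. For instance
  ∂[0,1,2] = [1,2] − [0,2] + [0,1],
  ∂[0,1,4] = [1,4] − [0,4] + [0,1].
The 12×6 boundary matrix has rank 6 and Smith normal form diag(1,1,1,1,1,1).

Computing H_k = (kernel of ∂_k) / (image of ∂_{k+1}):

  H_0: rank C_0 − rank ∂_1 = 6 − 5 = 1, and the invariant factors of ∂_1 are all 1, so H_0 ≅ Z.
  H_1: rank ker ∂_1 − rank ∂_2 = (12 − 5) − 6 = 1, and the invariant factors of ∂_2 are all 1, so H_1 ≅ Z.
  H_2: rank ker ∂_2 − rank ∂_3 = (6 − 6) − 0 = 0, and there is no ∂_3, so H_2 ≅ 0.

H_0 = Z,  H_1 = Z,  H_2 = 0.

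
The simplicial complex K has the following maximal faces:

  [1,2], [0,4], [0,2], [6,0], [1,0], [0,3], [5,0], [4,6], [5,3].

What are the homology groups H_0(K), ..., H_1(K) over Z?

H_0 ≅ Z,  H_1 ≅ Z^3.

Take the total order 0 < 1 < 2 < 3 < 4 < 5 < 6 on the vertex set. Then K (dimension 1) consists of the simplices:

  0-simplices (7): [0], [1], [2], [3], [4], [5], [6]
  1-simplices (9): [0,1], [0,2], [0,3], [0,4], [0,5], [0,6], [1,2], [3,5], [4,6]

giving chain groups C_0 ≅ Z^7, C_1 ≅ Z^9.

∂_1: C_1 → C_0 maps an edge to its endpoints' difference, ∂[p,q] = q − p. For instance
  ∂[0,1] = [1] − [0].
This gives a 7×9 integer matrix of rank 6; reducing to Smith normal form yields diagonal entries (1,1,1,1,1,1).

Computing H_k = (kernel of ∂_k) / (image of ∂_{k+1}):

  H_0: rank C_0 − rank ∂_1 = 7 − 6 = 1, and the invariant factors of ∂_1 are all 1, so H_0 ≅ Z.
  H_1: rank ker ∂_1 − rank ∂_2 = (9 − 6) − 0 = 3, and there is no ∂_2, so H_1 ≅ Z^3.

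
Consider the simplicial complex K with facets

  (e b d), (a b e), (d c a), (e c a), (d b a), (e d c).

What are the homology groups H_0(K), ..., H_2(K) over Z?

Order the vertices as a < b < c < d < e. Listing each simplex with vertices in this order, K has dimension 2 with simplices:

  0-simplices (5): a, b, c, d, e
  1-simplices (9): ab, ac, ad, ae, bd, be, cd, ce, de
  2-simplices (6): abd, abe, acd, ace, bde, cde

Hence C_0 ≅ Z^5, C_1 ≅ Z^9, C_2 ≅ Z^6.

∂_1: C_1 → C_0 sends each edge [p,q] (with p < q) to q − p.
The 5×9 boundary matrix has rank 4 and Smith normal form diag(1,1,1,1).

∂_2: C_2 → C_1 sends each 2-simplex [p,q,r] to [q,r] − [p,r] + [p,q]. For instance
  ∂abd = bd − ad + ab,
  ∂acd = cd − ad + ac.
This gives a 9×6 integer matrix of rank 5; reducing to Smith normal form yields diagonal entries (1,1,1,1,1).

Reading off H_k = ker ∂_k / im ∂_{k+1}:

  H_0: rank C_0 − rank ∂_1 = 5 − 4 = 1, and the invariant factors of ∂_1 are all 1, so H_0 = Z.
  H_1: rank ker ∂_1 − rank ∂_2 = (9 − 4) − 5 = 0, and the invariant factors of ∂_2 are all 1, so H_1 = 0.
  H_2: rank ker ∂_2 − rank ∂_3 = (6 − 5) − 0 = 1, and there is no ∂_3, so H_2 = Z.

H_0 = Z,  H_1 = 0,  H_2 = Z.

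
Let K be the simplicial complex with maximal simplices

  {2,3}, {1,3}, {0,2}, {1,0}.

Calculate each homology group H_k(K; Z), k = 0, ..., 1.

Take the total order 0 < 1 < 2 < 3 on the vertex set. Then K (dimension 1) consists of the simplices:

  0-simplices (4): [0], [1], [2], [3]
  1-simplices (4): [0,1], [0,2], [1,3], [2,3]

giving chain groups C_0 ≅ Z^4, C_1 ≅ Z^4.

∂_1: C_1 → C_0 maps an edge to its endpoints' difference, ∂[p,q] = q − p.
The resulting 4×4 matrix has rank 3, and its Smith normal form has invariant factors (1,1,1).

Now H_k = ker ∂_k / im ∂_{k+1}, so:

  H_0: rank C_0 − rank ∂_1 = 4 − 3 = 1, and the invariant factors of ∂_1 are all 1, so H_0 ≅ Z.
  H_1: rank ker ∂_1 − rank ∂_2 = (4 − 3) − 0 = 1, and there is no ∂_2, so H_1 ≅ Z.

H_0 = Z,  H_1 = Z.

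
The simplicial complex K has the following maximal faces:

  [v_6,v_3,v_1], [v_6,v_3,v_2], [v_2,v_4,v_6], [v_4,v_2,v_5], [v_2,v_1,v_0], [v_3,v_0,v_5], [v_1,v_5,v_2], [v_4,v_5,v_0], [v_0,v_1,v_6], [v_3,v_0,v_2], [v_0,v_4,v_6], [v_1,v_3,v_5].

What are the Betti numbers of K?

We work with the vertex ordering v_0 < v_1 < v_2 < v_3 < v_4 < v_5 < v_6. The simplices of K, each written with vertices in increasing order, are:

  0-simplices (7): [v_0], [v_1], [v_2], [v_3], [v_4], [v_5], [v_6]
  1-simplices (18): (18 of them)
  2-simplices (12): (12 of them)

so the chain groups are C_0 ≅ Z^7, C_1 ≅ Z^18, C_2 ≅ Z^12.

The boundary map ∂_1: C_1 → C_0 sends each edge [p,q] (with p < q) to q − p. For instance
  ∂[v_4,v_5] = [v_5] − [v_4].
The 7×18 boundary matrix has rank 6 and Smith normal form diag(1,1,1,1,1,1).

∂_2: C_2 → C_1 sends each 2-simplex [p,q,r] to [q,r] − [p,r] + [p,q]. For instance
  ∂[v_0,v_2,v_3] = [v_2,v_3] − [v_0,v_3] + [v_0,v_2],
  ∂[v_1,v_2,v_5] = [v_2,v_5] − [v_1,v_5] + [v_1,v_2].
The resulting 18×12 matrix has rank 12, and its Smith normal form has invariant factors (1,1,1,1,1,1,1,1,1,1,1,2).

Reading off H_k = ker ∂_k / im ∂_{k+1}:

  H_0: rank C_0 − rank ∂_1 = 7 − 6 = 1, and the invariant factors of ∂_1 are all 1, so H_0 ≅ Z.
  H_1: rank ker ∂_1 − rank ∂_2 = (18 − 6) − 12 = 0, and ∂_2 has invariant factor 2 > 1, so H_1 ≅ Z/2Z.
  H_2: rank ker ∂_2 − rank ∂_3 = (12 − 12) − 0 = 0, and there is no ∂_3, so H_2 ≅ 0.

(K is a triangulation of the real projective plane RP^2.)

Hence the Betti numbers are b_0 = 1, b_1 = 0, b_2 = 0.

b_0 = 1, b_1 = 0, b_2 = 0.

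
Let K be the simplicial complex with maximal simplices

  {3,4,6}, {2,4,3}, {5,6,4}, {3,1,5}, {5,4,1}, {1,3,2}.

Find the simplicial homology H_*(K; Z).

Fix the vertex order 1 < 2 < 3 < 4 < 5 < 6 and write every simplex with vertices in increasing order. Then dim K = 2 and the simplices of K are:

  0-simplices (6): [1], [2], [3], [4], [5], [6]
  1-simplices (12): [1,2], [1,3], [1,4], [1,5], [2,3], [2,4], [3,4], [3,5], [3,6], [4,5], [4,6], [5,6]
  2-simplices (6): [1,2,3], [1,3,5], [1,4,5], [2,3,4], [3,4,6], [4,5,6]

Hence C_0 ≅ Z^6, C_1 ≅ Z^12, C_2 ≅ Z^6.

Boundary ∂_1: C_1 → C_0 maps an edge to its endpoints' difference, ∂[p,q] = q − p. For instance
  ∂[3,5] = [5] − [3].
As a 6×12 matrix over Z this has rank 5, with invariant factors (1,1,1,1,1).

The boundary map ∂_2: C_2 → C_1 maps a triangle to the signed sum of its edges. For instance
  ∂[1,4,5] = [4,5] − [1,5] + [1,4],
  ∂[2,3,4] = [3,4] − [2,4] + [2,3].
As a 12×6 matrix over Z this has rank 6, with invariant factors (1,1,1,1,1,1).

Reading off H_k = ker ∂_k / im ∂_{k+1}:

  H_0: rank C_0 − rank ∂_1 = 6 − 5 = 1, and the invariant factors of ∂_1 are all 1, so H_0 = Z.
  H_1: rank ker ∂_1 − rank ∂_2 = (12 − 5) − 6 = 1, and the invariant factors of ∂_2 are all 1, so H_1 = Z.
  H_2: rank ker ∂_2 − rank ∂_3 = (6 − 6) − 0 = 0, and there is no ∂_3, so H_2 = 0.

As a check, the Euler characteristic is 6 − 12 + 6 = 0, which agrees with 1 − 1 + 0 = 0.

H_0 ≅ Z,  H_1 ≅ Z,  H_2 = 0.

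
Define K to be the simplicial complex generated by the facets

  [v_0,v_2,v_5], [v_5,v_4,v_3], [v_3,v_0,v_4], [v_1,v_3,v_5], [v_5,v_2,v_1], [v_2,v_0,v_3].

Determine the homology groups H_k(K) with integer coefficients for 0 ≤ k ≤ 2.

H_0 ≅ Z,  H_1 ≅ Z,  H_2 = 0.

Fix the vertex order v_0 < v_1 < v_2 < v_3 < v_4 < v_5 and write every simplex with vertices in increasing order. Then dim K = 2 and the simplices of K are:

  0-simplices (6): [v_0], [v_1], [v_2], [v_3], [v_4], [v_5]
  1-simplices (12): [v_0,v_2], [v_0,v_3], [v_0,v_4], [v_0,v_5], [v_1,v_2], [v_1,v_3], [v_1,v_5], [v_2,v_3], [v_2,v_5], [v_3,v_4], [v_3,v_5], [v_4,v_5]
  2-simplices (6): [v_0,v_2,v_3], [v_0,v_2,v_5], [v_0,v_3,v_4], [v_1,v_2,v_5], [v_1,v_3,v_5], [v_3,v_4,v_5]

Hence C_0 ≅ Z^6, C_1 ≅ Z^12, C_2 ≅ Z^6.

The boundary map ∂_1: C_1 → C_0 maps an edge to its endpoints' difference, ∂[p,q] = q − p.
As a 6×12 matrix over Z this has rank 5, with invariant factors (1,1,1,1,1).

Boundary ∂_2: C_2 → C_1 acts by ∂[p,q,r] = [q,r] − [p,r] + [p,q]. For instance
  ∂[v_0,v_2,v_3] = [v_2,v_3] − [v_0,v_3] + [v_0,v_2],
  ∂[v_1,v_3,v_5] = [v_3,v_5] − [v_1,v_5] + [v_1,v_3].
This gives a 12×6 integer matrix of rank 6; reducing to Smith normal form yields diagonal entries (1,1,1,1,1,1).

Computing H_k = (kernel of ∂_k) / (image of ∂_{k+1}):

  H_0: rank C_0 − rank ∂_1 = 6 − 5 = 1, and the invariant factors of ∂_1 are all 1, so H_0 ≅ Z.
  H_1: rank ker ∂_1 − rank ∂_2 = (12 − 5) − 6 = 1, and the invariant factors of ∂_2 are all 1, so H_1 ≅ Z.
  H_2: rank ker ∂_2 − rank ∂_3 = (6 − 6) − 0 = 0, and there is no ∂_3, so H_2 ≅ 0.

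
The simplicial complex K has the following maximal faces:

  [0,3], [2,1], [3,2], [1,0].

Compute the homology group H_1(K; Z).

H_1 ≅ Z.

Take the total order 0 < 1 < 2 < 3 on the vertex set. Then K (dimension 1) consists of the simplices:

  0-simplices (4): [0], [1], [2], [3]
  1-simplices (4): [0,1], [0,3], [1,2], [2,3]

so the chain groups are C_0 ≅ Z^4, C_1 ≅ Z^4.

Boundary ∂_1: C_1 → C_0 maps an edge to its endpoints' difference, ∂[p,q] = q − p. For instance
  ∂[0,3] = [3] − [0].
The 4×4 boundary matrix has rank 3 and Smith normal form diag(1,1,1).

Now H_k = ker ∂_k / im ∂_{k+1}, so:

  H_1: rank ker ∂_1 − rank ∂_2 = (4 − 3) − 0 = 1, and there is no ∂_2, so H_1 ≅ Z.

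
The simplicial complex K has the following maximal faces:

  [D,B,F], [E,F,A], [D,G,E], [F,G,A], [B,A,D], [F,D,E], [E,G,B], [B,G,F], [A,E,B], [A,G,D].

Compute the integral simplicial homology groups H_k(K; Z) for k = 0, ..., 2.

Take the total order A < B < D < E < F < G on the vertex set. Then K (dimension 2) consists of the simplices:

  0-simplices (6): A, B, D, E, F, G
  1-simplices (15): AB, AD, AE, AF, AG, BD, BE, BF, BG, DE, DF, DG, EF, EG, FG
  2-simplices (10): ABD, ABE, ADG, AEF, AFG, BDF, BEG, BFG, DEF, DEG

giving chain groups C_0 ≅ Z^6, C_1 ≅ Z^15, C_2 ≅ Z^10.

Boundary ∂_1: C_1 → C_0 maps an edge to its endpoints' difference, ∂[p,q] = q − p.
The 6×15 boundary matrix has rank 5 and Smith normal form diag(1,1,1,1,1).

Boundary ∂_2: C_2 → C_1 maps a triangle to the signed sum of its edges. For instance
  ∂AFG = FG − AG + AF,
  ∂BDF = DF − BF + BD.
As a 15×10 matrix over Z this has rank 10, with invariant factors (1,1,1,1,1,1,1,1,1,2).

Computing H_k = (kernel of ∂_k) / (image of ∂_{k+1}):

  H_0: rank C_0 − rank ∂_1 = 6 − 5 = 1, and the invariant factors of ∂_1 are all 1, so H_0 ≅ Z.
  H_1: rank ker ∂_1 − rank ∂_2 = (15 − 5) − 10 = 0, and ∂_2 has invariant factor 2 > 1, so H_1 ≅ Z/2.
  H_2: rank ker ∂_2 − rank ∂_3 = (10 − 10) − 0 = 0, and there is no ∂_3, so H_2 ≅ 0.

As a check, the Euler characteristic is 6 − 15 + 10 = 1, which agrees with 1 − 0 + 0 = 1.
(K is a triangulation of the real projective plane RP^2.)

H_0 = Z,  H_1 = Z/2,  H_2 = 0.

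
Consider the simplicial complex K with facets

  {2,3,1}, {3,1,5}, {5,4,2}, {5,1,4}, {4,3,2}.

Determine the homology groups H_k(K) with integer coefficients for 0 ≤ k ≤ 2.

We work with the vertex ordering 1 < 2 < 3 < 4 < 5. The simplices of K, each written with vertices in increasing order, are:

  0-simplices (5): [1], [2], [3], [4], [5]
  1-simplices (10): [1,2], [1,3], [1,4], [1,5], [2,3], [2,4], [2,5], [3,4], [3,5], [4,5]
  2-simplices (5): [1,2,3], [1,3,5], [1,4,5], [2,3,4], [2,4,5]

Hence C_0 ≅ Z^5, C_1 ≅ Z^10, C_2 ≅ Z^5.

∂_1: C_1 → C_0 is given by ∂[p,q] = [q] − [p]. For instance
  ∂[2,3] = [3] − [2].
This gives a 5×10 integer matrix of rank 4; reducing to Smith normal form yields diagonal entries (1,1,1,1).

∂_2: C_2 → C_1 maps a triangle to the signed sum of its edges. For instance
  ∂[1,4,5] = [4,5] − [1,5] + [1,4],
  ∂[2,4,5] = [4,5] − [2,5] + [2,4].
As a 10×5 matrix over Z this has rank 5, with invariant factors (1,1,1,1,1).

Reading off H_k = ker ∂_k / im ∂_{k+1}:

  H_0: rank C_0 − rank ∂_1 = 5 − 4 = 1, and the invariant factors of ∂_1 are all 1, so H_0 ≅ Z.
  H_1: rank ker ∂_1 − rank ∂_2 = (10 − 4) − 5 = 1, and the invariant factors of ∂_2 are all 1, so H_1 ≅ Z.
  H_2: rank ker ∂_2 − rank ∂_3 = (5 − 5) − 0 = 0, and there is no ∂_3, so H_2 ≅ 0.

H_0 = Z,  H_1 = Z,  H_2 = 0.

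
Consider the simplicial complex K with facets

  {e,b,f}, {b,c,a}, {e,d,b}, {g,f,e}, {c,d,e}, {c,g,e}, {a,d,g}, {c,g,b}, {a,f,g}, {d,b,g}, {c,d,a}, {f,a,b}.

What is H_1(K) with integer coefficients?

H_1 = Z_2.

Fix the vertex order a < b < c < d < e < f < g and write every simplex with vertices in increasing order. Then dim K = 2 and the simplices of K are:

  0-simplices (7): a, b, c, d, e, f, g
  1-simplices (18): ab, ac, ad, af, ag, bc, bd, be, bf, bg, cd, ce, cg, de, dg, ef, eg, fg
  2-simplices (12): abc, abf, acd, adg, afg, bcg, bde, bdg, bef, cde, ceg, efg

Hence C_0 ≅ Z^7, C_1 ≅ Z^18, C_2 ≅ Z^12.

Boundary ∂_1: C_1 → C_0 sends each edge [p,q] (with p < q) to q − p.
This gives a 7×18 integer matrix of rank 6; reducing to Smith normal form yields diagonal entries (1,1,1,1,1,1).

∂_2: C_2 → C_1 sends each 2-simplex [p,q,r] to [q,r] − [p,r] + [p,q]. For instance
  ∂efg = fg − eg + ef,
  ∂bdg = dg − bg + bd.
The 18×12 boundary matrix has rank 12 and Smith normal form diag(1,1,1,1,1,1,1,1,1,1,1,2).

Reading off H_k = ker ∂_k / im ∂_{k+1}:

  H_1: rank ker ∂_1 − rank ∂_2 = (18 − 6) − 12 = 0, and ∂_2 has invariant factor 2 > 1, so H_1 ≅ Z_2.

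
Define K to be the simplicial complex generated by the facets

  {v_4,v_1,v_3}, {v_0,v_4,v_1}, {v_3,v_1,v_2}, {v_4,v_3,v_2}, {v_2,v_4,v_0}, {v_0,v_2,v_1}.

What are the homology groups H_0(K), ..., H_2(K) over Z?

Take the total order v_0 < v_1 < v_2 < v_3 < v_4 on the vertex set. Then K (dimension 2) consists of the simplices:

  0-simplices (5): [v_0], [v_1], [v_2], [v_3], [v_4]
  1-simplices (9): [v_0,v_1], [v_0,v_2], [v_0,v_4], [v_1,v_2], [v_1,v_3], [v_1,v_4], [v_2,v_3], [v_2,v_4], [v_3,v_4]
  2-simplices (6): [v_0,v_1,v_2], [v_0,v_1,v_4], [v_0,v_2,v_4], [v_1,v_2,v_3], [v_1,v_3,v_4], [v_2,v_3,v_4]

giving chain groups C_0 ≅ Z^5, C_1 ≅ Z^9, C_2 ≅ Z^6.

The boundary map ∂_1: C_1 → C_0 is given by ∂[p,q] = [q] − [p]. For instance
  ∂[v_1,v_3] = [v_3] − [v_1].
This gives a 5×9 integer matrix of rank 4; reducing to Smith normal form yields diagonal entries (1,1,1,1).

∂_2: C_2 → C_1 acts by ∂[p,q,r] = [q,r] − [p,r] + [p,q]. For instance
  ∂[v_1,v_2,v_3] = [v_2,v_3] − [v_1,v_3] + [v_1,v_2],
  ∂[v_1,v_3,v_4] = [v_3,v_4] − [v_1,v_4] + [v_1,v_3].
The 9×6 boundary matrix has rank 5 and Smith normal form diag(1,1,1,1,1).

Now H_k = ker ∂_k / im ∂_{k+1}, so:

  H_0: rank C_0 − rank ∂_1 = 5 − 4 = 1, and the invariant factors of ∂_1 are all 1, so H_0 = Z.
  H_1: rank ker ∂_1 − rank ∂_2 = (9 − 4) − 5 = 0, and the invariant factors of ∂_2 are all 1, so H_1 = 0.
  H_2: rank ker ∂_2 − rank ∂_3 = (6 − 5) − 0 = 1, and there is no ∂_3, so H_2 = Z.

As a check, the Euler characteristic is 5 − 9 + 6 = 2, which agrees with 1 − 0 + 1 = 2.
(K is a triangulation of the 2-sphere S^2.)

H_0 ≅ Z,  H_1 = 0,  H_2 ≅ Z.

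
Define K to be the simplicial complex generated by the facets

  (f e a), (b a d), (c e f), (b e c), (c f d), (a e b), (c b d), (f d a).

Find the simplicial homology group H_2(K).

Fix the vertex order a < b < c < d < e < f and write every simplex with vertices in increasing order. Then dim K = 2 and the simplices of K are:

  0-simplices (6): a, b, c, d, e, f
  1-simplices (12): ab, ad, ae, af, bc, bd, be, cd, ce, cf, df, ef
  2-simplices (8): abd, abe, adf, aef, bcd, bce, cdf, cef

giving chain groups C_0 ≅ Z^6, C_1 ≅ Z^12, C_2 ≅ Z^8.

∂_1: C_1 → C_0 maps an edge to its endpoints' difference, ∂[p,q] = q − p.
This gives a 6×12 integer matrix of rank 5; reducing to Smith normal form yields diagonal entries (1,1,1,1,1).

∂_2: C_2 → C_1 sends each 2-simplex [p,q,r] to [q,r] − [p,r] + [p,q]. For instance
  ∂bcd = cd − bd + bc,
  ∂abe = be − ae + ab.
The 12×8 boundary matrix has rank 7 and Smith normal form diag(1,1,1,1,1,1,1).

From H_k ≅ ker(∂_k) / im(∂_{k+1}) we obtain:

  H_2: rank ker ∂_2 − rank ∂_3 = (8 − 7) − 0 = 1, and there is no ∂_3, so H_2 = Z.

(K is a triangulation of the 2-sphere S^2.)

H_2 = Z.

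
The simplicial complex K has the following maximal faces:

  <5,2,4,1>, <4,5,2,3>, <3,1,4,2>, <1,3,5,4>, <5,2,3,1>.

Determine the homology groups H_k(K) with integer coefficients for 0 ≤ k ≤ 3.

H_0 = Z,  H_1 = 0,  H_2 = 0,  H_3 = Z.

Fix the vertex order 1 < 2 < 3 < 4 < 5 and write every simplex with vertices in increasing order. Then dim K = 3 and the simplices of K are:

  0-simplices (5): [1], [2], [3], [4], [5]
  1-simplices (10): [1,2], [1,3], [1,4], [1,5], [2,3], [2,4], [2,5], [3,4], [3,5], [4,5]
  2-simplices (10): [1,2,3], [1,2,4], [1,2,5], [1,3,4], [1,3,5], [1,4,5], [2,3,4], [2,3,5], [2,4,5], [3,4,5]
  3-simplices (5): [1,2,3,4], [1,2,3,5], [1,2,4,5], [1,3,4,5], [2,3,4,5]

so the chain groups are C_0 ≅ Z^5, C_1 ≅ Z^10, C_2 ≅ Z^10, C_3 ≅ Z^5.

The boundary map ∂_1: C_1 → C_0 sends each edge [p,q] (with p < q) to q − p. For instance
  ∂[3,4] = [4] − [3].
The resulting 5×10 matrix has rank 4, and its Smith normal form has invariant factors (1,1,1,1).

The boundary map ∂_2: C_2 → C_1 acts by ∂[p,q,r] = [q,r] − [p,r] + [p,q]. For instance
  ∂[1,3,5] = [3,5] − [1,5] + [1,3],
  ∂[1,4,5] = [4,5] − [1,5] + [1,4].
As a 10×10 matrix over Z this has rank 6, with invariant factors (1,1,1,1,1,1).

The boundary map ∂_3: C_3 → C_2 sends each 3-simplex σ to the alternating sum Σ_i (−1)^i (σ with its i-th vertex removed). For instance
  ∂[1,3,4,5] = [3,4,5] − [1,4,5] + [1,3,5] − [1,3,4],
  ∂[1,2,3,5] = [2,3,5] − [1,3,5] + [1,2,5] − [1,2,3].
The resulting 10×5 matrix has rank 4, and its Smith normal form has invariant factors (1,1,1,1).

Computing H_k = (kernel of ∂_k) / (image of ∂_{k+1}):

  H_0: rank C_0 − rank ∂_1 = 5 − 4 = 1, and the invariant factors of ∂_1 are all 1, so H_0 = Z.
  H_1: rank ker ∂_1 − rank ∂_2 = (10 − 4) − 6 = 0, and the invariant factors of ∂_2 are all 1, so H_1 = 0.
  H_2: rank ker ∂_2 − rank ∂_3 = (10 − 6) − 4 = 0, and the invariant factors of ∂_3 are all 1, so H_2 = 0.
  H_3: rank ker ∂_3 − rank ∂_4 = (5 − 4) − 0 = 1, and there is no ∂_4, so H_3 = Z.

(K is a triangulation of the 3-sphere S^3.)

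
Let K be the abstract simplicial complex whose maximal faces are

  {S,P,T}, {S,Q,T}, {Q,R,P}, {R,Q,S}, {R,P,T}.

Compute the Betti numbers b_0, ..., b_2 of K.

b_0 = 1, b_1 = 1, b_2 = 0.

We work with the vertex ordering P < Q < R < S < T. The simplices of K, each written with vertices in increasing order, are:

  0-simplices (5): P, Q, R, S, T
  1-simplices (10): PQ, PR, PS, PT, QR, QS, QT, RS, RT, ST
  2-simplices (5): PQR, PRT, PST, QRS, QST

so the chain groups are C_0 ≅ Z^5, C_1 ≅ Z^10, C_2 ≅ Z^5.

The boundary map ∂_1: C_1 → C_0 is given by ∂[p,q] = [q] − [p].
The resulting 5×10 matrix has rank 4, and its Smith normal form has invariant factors (1,1,1,1).

The boundary map ∂_2: C_2 → C_1 sends each 2-simplex [p,q,r] to [q,r] − [p,r] + [p,q]. For instance
  ∂PRT = RT − PT + PR,
  ∂PST = ST − PT + PS.
This gives a 10×5 integer matrix of rank 5; reducing to Smith normal form yields diagonal entries (1,1,1,1,1).

Computing H_k = (kernel of ∂_k) / (image of ∂_{k+1}):

  H_0: rank C_0 − rank ∂_1 = 5 − 4 = 1, and the invariant factors of ∂_1 are all 1, so H_0 ≅ Z.
  H_1: rank ker ∂_1 − rank ∂_2 = (10 − 4) − 5 = 1, and the invariant factors of ∂_2 are all 1, so H_1 ≅ Z.
  H_2: rank ker ∂_2 − rank ∂_3 = (5 − 5) − 0 = 0, and there is no ∂_3, so H_2 ≅ 0.

Hence the Betti numbers are b_0 = 1, b_1 = 1, b_2 = 0.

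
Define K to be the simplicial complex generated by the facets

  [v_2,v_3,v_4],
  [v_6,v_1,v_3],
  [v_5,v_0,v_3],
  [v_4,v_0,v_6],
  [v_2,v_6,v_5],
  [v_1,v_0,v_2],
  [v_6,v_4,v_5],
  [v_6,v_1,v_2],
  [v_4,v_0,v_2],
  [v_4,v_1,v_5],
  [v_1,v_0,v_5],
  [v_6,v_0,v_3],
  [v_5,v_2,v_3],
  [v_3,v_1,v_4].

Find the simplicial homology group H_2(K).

Order the vertices as v_0 < v_1 < v_2 < v_3 < v_4 < v_5 < v_6. Listing each simplex with vertices in this order, K has dimension 2 with simplices:

  0-simplices (7): [v_0], [v_1], [v_2], [v_3], [v_4], [v_5], [v_6]
  1-simplices (21): (21 of them)
  2-simplices (14): (14 of them)

giving chain groups C_0 ≅ Z^7, C_1 ≅ Z^21, C_2 ≅ Z^14.

∂_1: C_1 → C_0 is given by ∂[p,q] = [q] − [p].
The resulting 7×21 matrix has rank 6, and its Smith normal form has invariant factors (1,1,1,1,1,1).

∂_2: C_2 → C_1 acts by ∂[p,q,r] = [q,r] − [p,r] + [p,q]. For instance
  ∂[v_2,v_5,v_6] = [v_5,v_6] − [v_2,v_6] + [v_2,v_5],
  ∂[v_0,v_2,v_4] = [v_2,v_4] − [v_0,v_4] + [v_0,v_2].
As a 21×14 matrix over Z this has rank 13, with invariant factors (1,1,1,1,1,1,1,1,1,1,1,1,1).

Reading off H_k = ker ∂_k / im ∂_{k+1}:

  H_2: rank ker ∂_2 − rank ∂_3 = (14 − 13) − 0 = 1, and there is no ∂_3, so H_2 = Z.

H_2 ≅ Z.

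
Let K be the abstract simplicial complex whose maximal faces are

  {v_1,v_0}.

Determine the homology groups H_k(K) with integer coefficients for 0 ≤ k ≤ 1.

H_0 = Z,  H_1 = 0.

Order the vertices as v_0 < v_1. Listing each simplex with vertices in this order, K has dimension 1 with simplices:

  0-simplices (2): [v_0], [v_1]
  1-simplices (1): [v_0,v_1]

giving chain groups C_0 ≅ Z^2, C_1 ≅ Z^1.

The boundary map ∂_1: C_1 → C_0 maps an edge to its endpoints' difference, ∂[p,q] = q − p.
This gives a 2×1 integer matrix of rank 1; reducing to Smith normal form yields diagonal entries (1).

Now H_k = ker ∂_k / im ∂_{k+1}, so:

  H_0: rank C_0 − rank ∂_1 = 2 − 1 = 1, and the invariant factors of ∂_1 are all 1, so H_0 = Z.
  H_1: rank ker ∂_1 − rank ∂_2 = (1 − 1) − 0 = 0, and there is no ∂_2, so H_1 = 0.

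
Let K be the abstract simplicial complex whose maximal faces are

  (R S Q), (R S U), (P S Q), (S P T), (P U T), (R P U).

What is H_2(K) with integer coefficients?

H_2 ≅ 0.

We work with the vertex ordering P < Q < R < S < T < U. The simplices of K, each written with vertices in increasing order, are:

  0-simplices (6): P, Q, R, S, T, U
  1-simplices (12): PQ, PR, PS, PT, PU, QR, QS, RS, RU, ST, SU, TU
  2-simplices (6): PQS, PRU, PST, PTU, QRS, RSU

so the chain groups are C_0 ≅ Z^6, C_1 ≅ Z^12, C_2 ≅ Z^6.

Boundary ∂_1: C_1 → C_0 is given by ∂[p,q] = [q] − [p]. For instance
  ∂PU = U − P.
The resulting 6×12 matrix has rank 5, and its Smith normal form has invariant factors (1,1,1,1,1).

Boundary ∂_2: C_2 → C_1 maps a triangle to the signed sum of its edges. For instance
  ∂RSU = SU − RU + RS,
  ∂PQS = QS − PS + PQ.
As a 12×6 matrix over Z this has rank 6, with invariant factors (1,1,1,1,1,1).

Now H_k = ker ∂_k / im ∂_{k+1}, so:

  H_2: rank ker ∂_2 − rank ∂_3 = (6 − 6) − 0 = 0, and there is no ∂_3, so H_2 = 0.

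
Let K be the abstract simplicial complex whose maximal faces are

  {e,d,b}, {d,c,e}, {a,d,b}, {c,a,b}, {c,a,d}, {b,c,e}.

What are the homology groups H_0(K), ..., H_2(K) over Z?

Fix the vertex order a < b < c < d < e and write every simplex with vertices in increasing order. Then dim K = 2 and the simplices of K are:

  0-simplices (5): a, b, c, d, e
  1-simplices (9): ab, ac, ad, bc, bd, be, cd, ce, de
  2-simplices (6): abc, abd, acd, bce, bde, cde

so the chain groups are C_0 ≅ Z^5, C_1 ≅ Z^9, C_2 ≅ Z^6.

Boundary ∂_1: C_1 → C_0 sends each edge [p,q] (with p < q) to q − p. For instance
  ∂bd = d − b.
As a 5×9 matrix over Z this has rank 4, with invariant factors (1,1,1,1).

The boundary map ∂_2: C_2 → C_1 maps a triangle to the signed sum of its edges. For instance
  ∂cde = de − ce + cd,
  ∂bce = ce − be + bc.
The resulting 9×6 matrix has rank 5, and its Smith normal form has invariant factors (1,1,1,1,1).

Now H_k = ker ∂_k / im ∂_{k+1}, so:

  H_0: rank C_0 − rank ∂_1 = 5 − 4 = 1, and the invariant factors of ∂_1 are all 1, so H_0 ≅ Z.
  H_1: rank ker ∂_1 − rank ∂_2 = (9 − 4) − 5 = 0, and the invariant factors of ∂_2 are all 1, so H_1 ≅ 0.
  H_2: rank ker ∂_2 − rank ∂_3 = (6 − 5) − 0 = 1, and there is no ∂_3, so H_2 ≅ Z.

As a check, the Euler characteristic is 5 − 9 + 6 = 2, which agrees with 1 − 0 + 1 = 2.
(K is a triangulation of the 2-sphere S^2.)

H_0 = Z,  H_1 = 0,  H_2 = Z.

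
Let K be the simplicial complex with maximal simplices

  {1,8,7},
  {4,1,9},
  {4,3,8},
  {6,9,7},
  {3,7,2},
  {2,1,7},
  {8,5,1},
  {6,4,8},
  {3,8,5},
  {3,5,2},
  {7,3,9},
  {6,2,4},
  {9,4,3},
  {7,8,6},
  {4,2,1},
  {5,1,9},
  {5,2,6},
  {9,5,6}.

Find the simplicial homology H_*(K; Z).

We work with the vertex ordering 1 < 2 < 3 < 4 < 5 < 6 < 7 < 8 < 9. The simplices of K, each written with vertices in increasing order, are:

  0-simplices (9): [1], [2], [3], [4], [5], [6], [7], [8], [9]
  1-simplices (27): (27 of them)
  2-simplices (18): [1,2,4], [1,2,7], [1,4,9], [1,5,8], [1,5,9], [1,7,8], [2,3,5], [2,3,7], [2,4,6], [2,5,6], [3,4,8], [3,4,9], [3,5,8], [3,7,9], [4,6,8], [5,6,9], [6,7,8], [6,7,9]

so the chain groups are C_0 ≅ Z^9, C_1 ≅ Z^27, C_2 ≅ Z^18.

The boundary map ∂_1: C_1 → C_0 sends each edge [p,q] (with p < q) to q − p. For instance
  ∂[3,8] = [8] − [3].
This gives a 9×27 integer matrix of rank 8; reducing to Smith normal form yields diagonal entries (1,1,1,1,1,1,1,1).

∂_2: C_2 → C_1 sends each 2-simplex [p,q,r] to [q,r] − [p,r] + [p,q]. For instance
  ∂[1,5,9] = [5,9] − [1,9] + [1,5],
  ∂[1,4,9] = [4,9] − [1,9] + [1,4].
This gives a 27×18 integer matrix of rank 17; reducing to Smith normal form yields diagonal entries (1,1,1,1,1,1,1,1,1,1,1,1,1,1,1,1,1).

Reading off H_k = ker ∂_k / im ∂_{k+1}:

  H_0: rank C_0 − rank ∂_1 = 9 − 8 = 1, and the invariant factors of ∂_1 are all 1, so H_0 ≅ Z.
  H_1: rank ker ∂_1 − rank ∂_2 = (27 − 8) − 17 = 2, and the invariant factors of ∂_2 are all 1, so H_1 ≅ Z^2.
  H_2: rank ker ∂_2 − rank ∂_3 = (18 − 17) − 0 = 1, and there is no ∂_3, so H_2 ≅ Z.

H_0 = Z,  H_1 = Z^2,  H_2 = Z.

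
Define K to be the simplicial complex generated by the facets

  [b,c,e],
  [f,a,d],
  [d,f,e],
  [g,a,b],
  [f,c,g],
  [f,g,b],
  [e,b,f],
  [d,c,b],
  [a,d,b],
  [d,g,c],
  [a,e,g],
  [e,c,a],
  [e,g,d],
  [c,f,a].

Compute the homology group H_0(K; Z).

Fix the vertex order a < b < c < d < e < f < g and write every simplex with vertices in increasing order. Then dim K = 2 and the simplices of K are:

  0-simplices (7): a, b, c, d, e, f, g
  1-simplices (21): ab, ac, ad, ae, af, ag, bc, bd, be, bf, bg, cd, ce, cf, cg, de, df, dg, ef, eg, fg
  2-simplices (14): abd, abg, ace, acf, adf, aeg, bcd, bce, bef, bfg, cdg, cfg, def, deg

so the chain groups are C_0 ≅ Z^7, C_1 ≅ Z^21, C_2 ≅ Z^14.

The boundary map ∂_1: C_1 → C_0 is given by ∂[p,q] = [q] − [p]. For instance
  ∂ce = e − c.
As a 7×21 matrix over Z this has rank 6, with invariant factors (1,1,1,1,1,1).

The boundary map ∂_2: C_2 → C_1 maps a triangle to the signed sum of its edges. For instance
  ∂adf = df − af + ad,
  ∂acf = cf − af + ac.
This gives a 21×14 integer matrix of rank 13; reducing to Smith normal form yields diagonal entries (1,1,1,1,1,1,1,1,1,1,1,1,1).

Now H_k = ker ∂_k / im ∂_{k+1}, so:

  H_0: rank C_0 − rank ∂_1 = 7 − 6 = 1, and the invariant factors of ∂_1 are all 1, so H_0 ≅ Z.

(K is a triangulation of the torus T^2.)

H_0 = Z.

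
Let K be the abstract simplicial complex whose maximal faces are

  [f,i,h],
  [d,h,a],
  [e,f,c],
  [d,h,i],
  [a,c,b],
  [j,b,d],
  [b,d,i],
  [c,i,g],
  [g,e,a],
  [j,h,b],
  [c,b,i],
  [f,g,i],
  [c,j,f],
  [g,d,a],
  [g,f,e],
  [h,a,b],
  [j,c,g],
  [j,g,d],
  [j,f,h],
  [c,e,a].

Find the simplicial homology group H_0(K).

H_0 = Z.

We work with the vertex ordering a < b < c < d < e < f < g < h < i < j. The simplices of K, each written with vertices in increasing order, are:

  0-simplices (10): a, b, c, d, e, f, g, h, i, j
  1-simplices (30): ab, ac, ad, ae, ag, ah, bc, bd, bh, bi, bj, ce, cf, cg, ci, cj, dg, dh, di, dj, ef, eg, fg, fh, fi, fj, gi, gj, hi, hj
  2-simplices (20): abc, abh, ace, adg, adh, aeg, bci, bdi, bdj, bhj, cef, cfj, cgi, cgj, dgj, dhi, efg, fgi, fhi, fhj

so the chain groups are C_0 ≅ Z^10, C_1 ≅ Z^30, C_2 ≅ Z^20.

The boundary map ∂_1: C_1 → C_0 is given by ∂[p,q] = [q] − [p]. For instance
  ∂dh = h − d.
The resulting 10×30 matrix has rank 9, and its Smith normal form has invariant factors (1,1,1,1,1,1,1,1,1).

∂_2: C_2 → C_1 sends each 2-simplex [p,q,r] to [q,r] − [p,r] + [p,q]. For instance
  ∂bci = ci − bi + bc,
  ∂cgi = gi − ci + cg.
The 30×20 boundary matrix has rank 20 and Smith normal form diag(1,1,1,1,1,1,1,1,1,1,1,1,1,1,1,1,1,1,1,2).

Reading off H_k = ker ∂_k / im ∂_{k+1}:

  H_0: rank C_0 − rank ∂_1 = 10 − 9 = 1, and the invariant factors of ∂_1 are all 1, so H_0 ≅ Z.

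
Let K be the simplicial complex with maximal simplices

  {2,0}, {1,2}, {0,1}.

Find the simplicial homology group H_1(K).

H_1 = Z.

Fix the vertex order 0 < 1 < 2 and write every simplex with vertices in increasing order. Then dim K = 1 and the simplices of K are:

  0-simplices (3): [0], [1], [2]
  1-simplices (3): [0,1], [0,2], [1,2]

Hence C_0 ≅ Z^3, C_1 ≅ Z^3.

∂_1: C_1 → C_0 is given by ∂[p,q] = [q] − [p]. For instance
  ∂[0,2] = [2] − [0].
The resulting 3×3 matrix has rank 2, and its Smith normal form has invariant factors (1,1).

Computing H_k = (kernel of ∂_k) / (image of ∂_{k+1}):

  H_1: rank ker ∂_1 − rank ∂_2 = (3 − 2) − 0 = 1, and there is no ∂_2, so H_1 = Z.

(K is a triangulation of the circle S^1.)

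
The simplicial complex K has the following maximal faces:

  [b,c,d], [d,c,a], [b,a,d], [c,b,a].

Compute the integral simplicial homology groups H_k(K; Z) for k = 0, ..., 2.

H_0 ≅ Z,  H_1 = 0,  H_2 ≅ Z.

Fix the vertex order a < b < c < d and write every simplex with vertices in increasing order. Then dim K = 2 and the simplices of K are:

  0-simplices (4): a, b, c, d
  1-simplices (6): ab, ac, ad, bc, bd, cd
  2-simplices (4): abc, abd, acd, bcd

so the chain groups are C_0 ≅ Z^4, C_1 ≅ Z^6, C_2 ≅ Z^4.

Boundary ∂_1: C_1 → C_0 is given by ∂[p,q] = [q] − [p]. For instance
  ∂ad = d − a.
This gives a 4×6 integer matrix of rank 3; reducing to Smith normal form yields diagonal entries (1,1,1).

∂_2: C_2 → C_1 sends each 2-simplex [p,q,r] to [q,r] − [p,r] + [p,q]. For instance
  ∂bcd = cd − bd + bc,
  ∂acd = cd − ad + ac.
The 6×4 boundary matrix has rank 3 and Smith normal form diag(1,1,1).

Now H_k = ker ∂_k / im ∂_{k+1}, so:

  H_0: rank C_0 − rank ∂_1 = 4 − 3 = 1, and the invariant factors of ∂_1 are all 1, so H_0 ≅ Z.
  H_1: rank ker ∂_1 − rank ∂_2 = (6 − 3) − 3 = 0, and the invariant factors of ∂_2 are all 1, so H_1 ≅ 0.
  H_2: rank ker ∂_2 − rank ∂_3 = (4 − 3) − 0 = 1, and there is no ∂_3, so H_2 ≅ Z.

As a check, the Euler characteristic is 4 − 6 + 4 = 2, which agrees with 1 − 0 + 1 = 2.
(K is a triangulation of the 2-sphere S^2.)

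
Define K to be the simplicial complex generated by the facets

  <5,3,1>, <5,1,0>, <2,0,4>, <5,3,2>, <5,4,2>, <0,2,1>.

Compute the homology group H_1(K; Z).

H_1 = Z.

Take the total order 0 < 1 < 2 < 3 < 4 < 5 on the vertex set. Then K (dimension 2) consists of the simplices:

  0-simplices (6): [0], [1], [2], [3], [4], [5]
  1-simplices (12): [0,1], [0,2], [0,4], [0,5], [1,2], [1,3], [1,5], [2,3], [2,4], [2,5], [3,5], [4,5]
  2-simplices (6): [0,1,2], [0,1,5], [0,2,4], [1,3,5], [2,3,5], [2,4,5]

so the chain groups are C_0 ≅ Z^6, C_1 ≅ Z^12, C_2 ≅ Z^6.

∂_1: C_1 → C_0 is given by ∂[p,q] = [q] − [p]. For instance
  ∂[0,4] = [4] − [0].
The 6×12 boundary matrix has rank 5 and Smith normal form diag(1,1,1,1,1).

The boundary map ∂_2: C_2 → C_1 maps a triangle to the signed sum of its edges. For instance
  ∂[2,4,5] = [4,5] − [2,5] + [2,4],
  ∂[1,3,5] = [3,5] − [1,5] + [1,3].
This gives a 12×6 integer matrix of rank 6; reducing to Smith normal form yields diagonal entries (1,1,1,1,1,1).

Computing H_k = (kernel of ∂_k) / (image of ∂_{k+1}):

  H_1: rank ker ∂_1 − rank ∂_2 = (12 − 5) − 6 = 1, and the invariant factors of ∂_2 are all 1, so H_1 ≅ Z.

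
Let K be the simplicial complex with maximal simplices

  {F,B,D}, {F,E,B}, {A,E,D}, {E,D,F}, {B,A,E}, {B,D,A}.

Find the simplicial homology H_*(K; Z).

Order the vertices as A < B < D < E < F. Listing each simplex with vertices in this order, K has dimension 2 with simplices:

  0-simplices (5): A, B, D, E, F
  1-simplices (9): AB, AD, AE, BD, BE, BF, DE, DF, EF
  2-simplices (6): ABD, ABE, ADE, BDF, BEF, DEF

giving chain groups C_0 ≅ Z^5, C_1 ≅ Z^9, C_2 ≅ Z^6.

∂_1: C_1 → C_0 sends each edge [p,q] (with p < q) to q − p. For instance
  ∂BD = D − B.
The 5×9 boundary matrix has rank 4 and Smith normal form diag(1,1,1,1).

The boundary map ∂_2: C_2 → C_1 maps a triangle to the signed sum of its edges. For instance
  ∂BEF = EF − BF + BE,
  ∂ADE = DE − AE + AD.
This gives a 9×6 integer matrix of rank 5; reducing to Smith normal form yields diagonal entries (1,1,1,1,1).

Now H_k = ker ∂_k / im ∂_{k+1}, so:

  H_0: rank C_0 − rank ∂_1 = 5 − 4 = 1, and the invariant factors of ∂_1 are all 1, so H_0 = Z.
  H_1: rank ker ∂_1 − rank ∂_2 = (9 − 4) − 5 = 0, and the invariant factors of ∂_2 are all 1, so H_1 = 0.
  H_2: rank ker ∂_2 − rank ∂_3 = (6 − 5) − 0 = 1, and there is no ∂_3, so H_2 = Z.

As a check, the Euler characteristic is 5 − 9 + 6 = 2, which agrees with 1 − 0 + 1 = 2.

H_0 ≅ Z,  H_1 = 0,  H_2 ≅ Z.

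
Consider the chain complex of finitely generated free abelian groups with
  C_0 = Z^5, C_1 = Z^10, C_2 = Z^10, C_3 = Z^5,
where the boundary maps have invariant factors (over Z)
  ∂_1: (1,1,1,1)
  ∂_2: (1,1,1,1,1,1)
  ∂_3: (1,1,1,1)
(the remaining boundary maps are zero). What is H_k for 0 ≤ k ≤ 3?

H_0 ≅ Z,  H_1 = 0,  H_2 = 0,  H_3 ≅ Z.

H_0: b_0 = 5 − 0 − 4 = 1; torsion from ∂_1 factors > 1: none. So H_0 ≅ Z.
H_1: b_1 = 10 − 4 − 6 = 0; torsion from ∂_2 factors > 1: none. So H_1 ≅ 0.
H_2: b_2 = 10 − 6 − 4 = 0; torsion from ∂_3 factors > 1: none. So H_2 ≅ 0.
H_3: b_3 = 5 − 4 − 0 = 1; torsion from ∂_4 factors > 1: none. So H_3 ≅ Z.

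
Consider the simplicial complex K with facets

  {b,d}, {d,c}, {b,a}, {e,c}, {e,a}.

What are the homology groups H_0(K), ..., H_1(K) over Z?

K has 5 vertices, 5 edges.
rank ∂_0 = 0, rank ∂_1 = 4 ⇒ b_0 = 5 − 0 − 4 = 1; all invariant factors of ∂_1 are 1 so no torsion. So H_0 = Z.
rank ∂_1 = 4, rank ∂_2 = 0 ⇒ b_1 = 5 − 4 − 0 = 1. So H_1 = Z.

H_0 ≅ Z,  H_1 ≅ Z.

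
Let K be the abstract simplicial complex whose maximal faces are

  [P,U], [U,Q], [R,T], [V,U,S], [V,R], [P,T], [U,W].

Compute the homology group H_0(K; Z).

H_0 ≅ Z.

K has 8 vertices, 9 edges, 1 triangle.
rank ∂_0 = 0, rank ∂_1 = 7 ⇒ b_0 = 8 − 0 − 7 = 1; all invariant factors of ∂_1 are 1 so no torsion. So H_0 ≅ Z.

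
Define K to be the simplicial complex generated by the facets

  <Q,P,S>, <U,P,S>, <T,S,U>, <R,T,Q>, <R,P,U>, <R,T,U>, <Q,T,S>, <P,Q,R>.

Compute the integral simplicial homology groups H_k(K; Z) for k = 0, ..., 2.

Take the total order P < Q < R < S < T < U on the vertex set. Then K (dimension 2) consists of the simplices:

  0-simplices (6): P, Q, R, S, T, U
  1-simplices (12): PQ, PR, PS, PU, QR, QS, QT, RT, RU, ST, SU, TU
  2-simplices (8): PQR, PQS, PRU, PSU, QRT, QST, RTU, STU

giving chain groups C_0 ≅ Z^6, C_1 ≅ Z^12, C_2 ≅ Z^8.

Boundary ∂_1: C_1 → C_0 sends each edge [p,q] (with p < q) to q − p. For instance
  ∂RT = T − R.
As a 6×12 matrix over Z this has rank 5, with invariant factors (1,1,1,1,1).

The boundary map ∂_2: C_2 → C_1 acts by ∂[p,q,r] = [q,r] − [p,r] + [p,q]. For instance
  ∂PQS = QS − PS + PQ,
  ∂RTU = TU − RU + RT.
The resulting 12×8 matrix has rank 7, and its Smith normal form has invariant factors (1,1,1,1,1,1,1).

From H_k ≅ ker(∂_k) / im(∂_{k+1}) we obtain:

  H_0: rank C_0 − rank ∂_1 = 6 − 5 = 1, and the invariant factors of ∂_1 are all 1, so H_0 = Z.
  H_1: rank ker ∂_1 − rank ∂_2 = (12 − 5) − 7 = 0, and the invariant factors of ∂_2 are all 1, so H_1 = 0.
  H_2: rank ker ∂_2 − rank ∂_3 = (8 − 7) − 0 = 1, and there is no ∂_3, so H_2 = Z.

As a check, the Euler characteristic is 6 − 12 + 8 = 2, which agrees with 1 − 0 + 1 = 2.

H_0 ≅ Z,  H_1 = 0,  H_2 ≅ Z.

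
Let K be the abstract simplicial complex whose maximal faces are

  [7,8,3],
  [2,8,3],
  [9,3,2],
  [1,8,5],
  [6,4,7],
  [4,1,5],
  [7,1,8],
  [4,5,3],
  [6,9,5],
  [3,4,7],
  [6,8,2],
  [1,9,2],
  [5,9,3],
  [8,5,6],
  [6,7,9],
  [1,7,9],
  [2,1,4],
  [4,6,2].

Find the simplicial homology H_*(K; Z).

H_0 = Z,  H_1 = Z^2,  H_2 = Z.

Order the vertices as 1 < 2 < 3 < 4 < 5 < 6 < 7 < 8 < 9. Listing each simplex with vertices in this order, K has dimension 2 with simplices:

  0-simplices (9): [1], [2], [3], [4], [5], [6], [7], [8], [9]
  1-simplices (27): (27 of them)
  2-simplices (18): [1,2,4], [1,2,9], [1,4,5], [1,5,8], [1,7,8], [1,7,9], [2,3,8], [2,3,9], [2,4,6], [2,6,8], [3,4,5], [3,4,7], [3,5,9], [3,7,8], [4,6,7], [5,6,8], [5,6,9], [6,7,9]

giving chain groups C_0 ≅ Z^9, C_1 ≅ Z^27, C_2 ≅ Z^18.

The boundary map ∂_1: C_1 → C_0 is given by ∂[p,q] = [q] − [p].
This gives a 9×27 integer matrix of rank 8; reducing to Smith normal form yields diagonal entries (1,1,1,1,1,1,1,1).

Boundary ∂_2: C_2 → C_1 sends each 2-simplex [p,q,r] to [q,r] − [p,r] + [p,q]. For instance
  ∂[1,7,8] = [7,8] − [1,8] + [1,7],
  ∂[2,4,6] = [4,6] − [2,6] + [2,4].
The resulting 27×18 matrix has rank 17, and its Smith normal form has invariant factors (1,1,1,1,1,1,1,1,1,1,1,1,1,1,1,1,1).

From H_k ≅ ker(∂_k) / im(∂_{k+1}) we obtain:

  H_0: rank C_0 − rank ∂_1 = 9 − 8 = 1, and the invariant factors of ∂_1 are all 1, so H_0 = Z.
  H_1: rank ker ∂_1 − rank ∂_2 = (27 − 8) − 17 = 2, and the invariant factors of ∂_2 are all 1, so H_1 = Z^2.
  H_2: rank ker ∂_2 − rank ∂_3 = (18 − 17) − 0 = 1, and there is no ∂_3, so H_2 = Z.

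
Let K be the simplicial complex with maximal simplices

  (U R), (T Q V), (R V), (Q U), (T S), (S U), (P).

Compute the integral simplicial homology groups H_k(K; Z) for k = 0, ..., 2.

Fix the vertex order P < Q < R < S < T < U < V and write every simplex with vertices in increasing order. Then dim K = 2 and the simplices of K are:

  0-simplices (7): P, Q, R, S, T, U, V
  1-simplices (8): QT, QU, QV, RU, RV, ST, SU, TV
  2-simplices (1): QTV

so the chain groups are C_0 ≅ Z^7, C_1 ≅ Z^8, C_2 ≅ Z^1.

Boundary ∂_1: C_1 → C_0 sends each edge [p,q] (with p < q) to q − p. For instance
  ∂QU = U − Q.
The resulting 7×8 matrix has rank 5, and its Smith normal form has invariant factors (1,1,1,1,1).

Boundary ∂_2: C_2 → C_1 maps a triangle to the signed sum of its edges. For instance
  ∂QTV = TV − QV + QT.
The resulting 8×1 matrix has rank 1, and its Smith normal form has invariant factors (1).

Computing H_k = (kernel of ∂_k) / (image of ∂_{k+1}):

  H_0: rank C_0 − rank ∂_1 = 7 − 5 = 2, and the invariant factors of ∂_1 are all 1, so H_0 = Z^2.
  H_1: rank ker ∂_1 − rank ∂_2 = (8 − 5) − 1 = 2, and the invariant factors of ∂_2 are all 1, so H_1 = Z^2.
  H_2: rank ker ∂_2 − rank ∂_3 = (1 − 1) − 0 = 0, and there is no ∂_3, so H_2 = 0.

H_0 = Z^2,  H_1 = Z^2,  H_2 = 0.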